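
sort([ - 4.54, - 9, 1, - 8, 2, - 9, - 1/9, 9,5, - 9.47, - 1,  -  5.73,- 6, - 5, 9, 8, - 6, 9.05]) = [ - 9.47, - 9 , - 9, - 8, - 6, - 6,- 5.73, - 5, - 4.54 , - 1, - 1/9, 1,2,5,8,  9,9, 9.05]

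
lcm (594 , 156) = 15444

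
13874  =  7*1982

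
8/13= 8/13 =0.62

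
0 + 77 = 77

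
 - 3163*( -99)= 313137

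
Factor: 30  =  2^1*3^1 * 5^1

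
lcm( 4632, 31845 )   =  254760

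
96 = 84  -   - 12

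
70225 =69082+1143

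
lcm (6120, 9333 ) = 373320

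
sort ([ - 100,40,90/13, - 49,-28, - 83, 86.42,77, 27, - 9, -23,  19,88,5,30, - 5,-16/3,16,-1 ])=[ -100, - 83, - 49, - 28, - 23,-9, - 16/3, - 5, - 1 , 5, 90/13,16,19,27, 30,40, 77, 86.42,88] 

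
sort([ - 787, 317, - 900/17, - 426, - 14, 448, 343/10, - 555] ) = [ - 787, - 555, - 426, - 900/17, - 14, 343/10, 317, 448 ] 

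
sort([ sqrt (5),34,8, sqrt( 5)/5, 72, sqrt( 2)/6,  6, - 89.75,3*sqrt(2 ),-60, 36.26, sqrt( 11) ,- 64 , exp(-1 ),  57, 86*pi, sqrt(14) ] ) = [ - 89.75, - 64,-60,sqrt( 2)/6,exp ( - 1), sqrt( 5) /5, sqrt( 5 ), sqrt(  11), sqrt(14 ), 3*sqrt ( 2), 6,8,  34,  36.26,57, 72, 86* pi ]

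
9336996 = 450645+8886351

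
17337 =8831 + 8506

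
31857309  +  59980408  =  91837717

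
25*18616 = 465400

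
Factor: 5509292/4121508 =1377323/1030377 = 3^(-1 )*17^1*23^( - 1 )*109^ (- 1)*137^( - 1 )*81019^1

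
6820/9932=1705/2483 = 0.69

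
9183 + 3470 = 12653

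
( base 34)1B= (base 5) 140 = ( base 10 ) 45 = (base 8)55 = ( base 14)33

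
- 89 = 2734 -2823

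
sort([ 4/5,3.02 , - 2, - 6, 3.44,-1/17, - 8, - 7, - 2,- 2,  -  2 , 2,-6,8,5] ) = [ - 8, - 7, - 6, - 6, - 2, - 2, - 2, - 2, - 1/17,4/5,2,3.02,3.44,5,8]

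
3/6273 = 1/2091 = 0.00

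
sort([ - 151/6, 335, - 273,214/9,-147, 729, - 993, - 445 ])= [  -  993,-445, -273,-147, - 151/6,214/9,  335, 729]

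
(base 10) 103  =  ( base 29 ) 3g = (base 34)31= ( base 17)61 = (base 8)147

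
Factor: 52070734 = 2^1*26035367^1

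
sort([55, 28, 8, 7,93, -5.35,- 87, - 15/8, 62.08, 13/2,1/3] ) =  [  -  87,- 5.35 , -15/8,1/3,  13/2, 7, 8, 28,55,  62.08,93 ] 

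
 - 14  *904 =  - 12656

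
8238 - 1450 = 6788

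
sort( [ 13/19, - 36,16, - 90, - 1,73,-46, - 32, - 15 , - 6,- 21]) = [ - 90,  -  46, - 36,  -  32, - 21, - 15,-6, - 1,13/19,  16,  73 ] 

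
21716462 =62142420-40425958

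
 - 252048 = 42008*(-6 ) 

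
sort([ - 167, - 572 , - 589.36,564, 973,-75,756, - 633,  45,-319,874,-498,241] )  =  [  -  633, - 589.36, - 572 , - 498, - 319, - 167, - 75 , 45 , 241, 564,756,874,973 ] 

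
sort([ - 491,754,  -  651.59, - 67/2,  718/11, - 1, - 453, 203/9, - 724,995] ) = [ - 724, - 651.59, - 491, - 453,-67/2,  -  1,203/9, 718/11 , 754, 995]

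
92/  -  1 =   -  92+ 0/1 = - 92.00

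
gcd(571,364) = 1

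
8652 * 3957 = 34235964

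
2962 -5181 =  - 2219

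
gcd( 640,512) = 128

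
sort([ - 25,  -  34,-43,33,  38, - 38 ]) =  [ - 43, - 38, - 34, - 25, 33,38 ]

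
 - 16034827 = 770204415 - 786239242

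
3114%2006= 1108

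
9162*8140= 74578680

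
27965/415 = 67 + 32/83  =  67.39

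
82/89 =82/89 = 0.92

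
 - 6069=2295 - 8364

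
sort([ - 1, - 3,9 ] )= [-3, -1 , 9]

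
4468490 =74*60385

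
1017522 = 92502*11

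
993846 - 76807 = 917039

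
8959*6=53754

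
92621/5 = 18524 + 1/5 = 18524.20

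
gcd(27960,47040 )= 120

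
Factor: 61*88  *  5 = 2^3*5^1*11^1*61^1 = 26840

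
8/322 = 4/161=0.02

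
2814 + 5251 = 8065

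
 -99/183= - 1 + 28/61  =  - 0.54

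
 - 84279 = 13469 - 97748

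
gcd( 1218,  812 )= 406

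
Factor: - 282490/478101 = - 2^1*3^(- 1)*5^1*13^( - 1)*23^ ( - 1 )  *  53^1  =  - 530/897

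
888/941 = 888/941 = 0.94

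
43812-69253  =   - 25441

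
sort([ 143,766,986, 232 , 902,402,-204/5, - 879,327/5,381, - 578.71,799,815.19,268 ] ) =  [ - 879, - 578.71  , - 204/5, 327/5,143,232, 268,  381, 402, 766, 799,815.19, 902 , 986 ] 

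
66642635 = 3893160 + 62749475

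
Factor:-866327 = -7^1* 11^1*11251^1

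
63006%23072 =16862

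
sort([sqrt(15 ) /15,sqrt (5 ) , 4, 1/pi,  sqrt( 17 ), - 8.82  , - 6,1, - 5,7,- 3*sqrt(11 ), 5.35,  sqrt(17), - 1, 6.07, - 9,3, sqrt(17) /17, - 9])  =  [- 3*sqrt(11), - 9, - 9, - 8.82, - 6, - 5, - 1 , sqrt(17)/17, sqrt(15)/15, 1/pi , 1,  sqrt ( 5),3,  4, sqrt(17 ), sqrt( 17 ) , 5.35 , 6.07, 7 ]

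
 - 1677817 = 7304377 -8982194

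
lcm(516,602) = 3612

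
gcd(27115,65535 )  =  85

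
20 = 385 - 365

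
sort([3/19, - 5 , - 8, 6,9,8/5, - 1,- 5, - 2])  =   [ - 8, - 5, - 5, - 2, - 1, 3/19, 8/5, 6,9]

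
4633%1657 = 1319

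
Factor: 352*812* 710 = 2^8 * 5^1*7^1 * 11^1*29^1*71^1=202935040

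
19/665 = 1/35 = 0.03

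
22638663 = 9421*2403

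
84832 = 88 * 964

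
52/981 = 52/981 = 0.05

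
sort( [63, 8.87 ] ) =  [8.87,63] 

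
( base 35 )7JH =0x2429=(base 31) 9jj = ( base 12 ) 5435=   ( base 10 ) 9257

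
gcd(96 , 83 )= 1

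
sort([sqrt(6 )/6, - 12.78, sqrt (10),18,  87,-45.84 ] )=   [-45.84, - 12.78, sqrt (6) /6,sqrt( 10),18, 87 ] 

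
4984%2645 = 2339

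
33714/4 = 16857/2 = 8428.50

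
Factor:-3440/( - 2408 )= 2^1 * 5^1*7^(-1)=10/7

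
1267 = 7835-6568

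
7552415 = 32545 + 7519870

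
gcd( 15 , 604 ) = 1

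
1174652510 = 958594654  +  216057856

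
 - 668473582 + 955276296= 286802714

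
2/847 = 2/847 = 0.00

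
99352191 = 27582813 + 71769378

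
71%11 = 5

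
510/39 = 13 + 1/13 = 13.08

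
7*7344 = 51408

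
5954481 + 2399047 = 8353528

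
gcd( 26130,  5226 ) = 5226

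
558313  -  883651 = - 325338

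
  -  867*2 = - 1734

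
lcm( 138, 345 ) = 690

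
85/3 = 85/3 =28.33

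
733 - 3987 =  - 3254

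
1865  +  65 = 1930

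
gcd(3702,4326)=6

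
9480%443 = 177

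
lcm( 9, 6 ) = 18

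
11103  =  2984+8119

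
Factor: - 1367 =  - 1367^1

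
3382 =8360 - 4978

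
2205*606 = 1336230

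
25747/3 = 8582+1/3 = 8582.33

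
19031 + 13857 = 32888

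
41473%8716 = 6609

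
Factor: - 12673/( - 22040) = 2^( - 3 )*5^ (- 1)*23^1= 23/40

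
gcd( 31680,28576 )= 32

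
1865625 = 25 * 74625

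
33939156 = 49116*691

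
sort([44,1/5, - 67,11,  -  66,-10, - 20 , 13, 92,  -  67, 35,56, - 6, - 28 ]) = [ - 67, - 67,  -  66  ,-28,- 20, - 10 ,- 6,1/5,11,13,35 , 44, 56, 92 ] 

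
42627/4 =42627/4 = 10656.75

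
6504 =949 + 5555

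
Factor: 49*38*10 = 2^2*5^1 * 7^2* 19^1 = 18620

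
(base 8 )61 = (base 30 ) 1j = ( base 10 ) 49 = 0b110001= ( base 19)2B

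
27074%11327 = 4420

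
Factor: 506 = 2^1*11^1*23^1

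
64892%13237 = 11944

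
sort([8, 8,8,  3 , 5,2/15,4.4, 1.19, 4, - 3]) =[-3,  2/15,  1.19, 3, 4,4.4, 5,8,8, 8]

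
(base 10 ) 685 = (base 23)16i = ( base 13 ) 409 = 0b1010101101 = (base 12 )491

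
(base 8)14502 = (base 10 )6466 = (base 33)5UV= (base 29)7js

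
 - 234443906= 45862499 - 280306405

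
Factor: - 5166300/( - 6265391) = 2^2*3^1*5^2 * 11^ (-1)*17^1*1013^1*569581^( - 1 )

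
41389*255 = 10554195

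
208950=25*8358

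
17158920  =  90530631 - 73371711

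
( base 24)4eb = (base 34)29x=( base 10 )2651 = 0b101001011011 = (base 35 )25Q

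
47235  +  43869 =91104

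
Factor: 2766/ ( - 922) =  - 3  =  - 3^1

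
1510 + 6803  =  8313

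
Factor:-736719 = - 3^1*43^1*5711^1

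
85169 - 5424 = 79745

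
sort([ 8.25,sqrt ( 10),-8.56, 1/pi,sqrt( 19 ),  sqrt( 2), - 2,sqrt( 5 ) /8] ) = [ - 8.56, - 2,sqrt(  5 ) /8, 1/pi, sqrt( 2), sqrt( 10),sqrt(19), 8.25] 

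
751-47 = 704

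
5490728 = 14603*376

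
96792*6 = 580752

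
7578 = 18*421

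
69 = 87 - 18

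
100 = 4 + 96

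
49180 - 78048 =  -28868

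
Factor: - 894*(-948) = 847512 =2^3*3^2*79^1*149^1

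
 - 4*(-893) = 3572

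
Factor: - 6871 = -6871^1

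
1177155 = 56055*21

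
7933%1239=499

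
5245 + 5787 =11032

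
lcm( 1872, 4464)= 58032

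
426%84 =6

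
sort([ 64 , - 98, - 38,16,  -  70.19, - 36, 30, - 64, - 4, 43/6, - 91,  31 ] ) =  [-98, - 91, - 70.19, - 64,-38, - 36, - 4,43/6, 16,30,31,64 ]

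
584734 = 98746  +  485988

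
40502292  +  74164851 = 114667143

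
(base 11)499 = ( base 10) 592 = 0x250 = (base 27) lp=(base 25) NH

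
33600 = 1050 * 32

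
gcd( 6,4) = 2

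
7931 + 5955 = 13886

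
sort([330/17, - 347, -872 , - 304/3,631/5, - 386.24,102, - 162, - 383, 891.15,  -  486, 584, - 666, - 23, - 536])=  [ - 872, - 666, - 536, - 486,-386.24 , - 383,-347, - 162, -304/3,  -  23,330/17,102, 631/5,584,891.15]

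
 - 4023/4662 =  - 1+71/518= - 0.86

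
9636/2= 4818 = 4818.00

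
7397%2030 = 1307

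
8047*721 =5801887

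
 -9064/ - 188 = 2266/47 = 48.21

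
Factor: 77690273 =251^1* 309523^1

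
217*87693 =19029381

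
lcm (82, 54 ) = 2214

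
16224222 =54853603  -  38629381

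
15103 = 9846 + 5257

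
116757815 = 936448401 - 819690586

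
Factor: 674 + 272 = 2^1*11^1*43^1 = 946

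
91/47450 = 7/3650 = 0.00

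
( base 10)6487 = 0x1957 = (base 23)c61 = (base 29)7kk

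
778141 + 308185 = 1086326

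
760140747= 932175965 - 172035218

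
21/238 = 3/34 = 0.09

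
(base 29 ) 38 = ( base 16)5F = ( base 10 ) 95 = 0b1011111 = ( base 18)55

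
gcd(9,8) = 1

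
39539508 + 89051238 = 128590746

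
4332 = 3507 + 825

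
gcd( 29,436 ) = 1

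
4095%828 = 783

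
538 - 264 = 274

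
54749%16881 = 4106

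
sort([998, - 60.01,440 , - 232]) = [ - 232 , - 60.01, 440 , 998] 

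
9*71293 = 641637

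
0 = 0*492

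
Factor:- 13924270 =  - 2^1*5^1*31^1*44917^1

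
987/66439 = 987/66439 = 0.01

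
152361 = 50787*3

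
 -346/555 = -346/555 = - 0.62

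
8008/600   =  1001/75  =  13.35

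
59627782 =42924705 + 16703077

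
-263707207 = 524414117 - 788121324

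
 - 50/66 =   -  1 + 8/33 = - 0.76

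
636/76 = 8 + 7/19 = 8.37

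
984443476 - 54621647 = 929821829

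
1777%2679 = 1777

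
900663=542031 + 358632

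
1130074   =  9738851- 8608777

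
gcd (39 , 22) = 1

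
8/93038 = 4/46519 = 0.00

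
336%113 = 110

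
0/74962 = 0 = 0.00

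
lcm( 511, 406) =29638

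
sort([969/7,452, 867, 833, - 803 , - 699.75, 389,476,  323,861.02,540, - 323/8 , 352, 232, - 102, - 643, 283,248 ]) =[-803, - 699.75, - 643, - 102 , -323/8  ,  969/7,232,248, 283,323, 352, 389,452, 476, 540, 833, 861.02, 867] 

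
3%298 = 3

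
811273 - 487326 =323947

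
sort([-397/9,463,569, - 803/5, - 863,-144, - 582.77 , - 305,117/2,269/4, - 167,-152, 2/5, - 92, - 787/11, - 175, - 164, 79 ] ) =[ - 863, - 582.77, - 305 , - 175, - 167, - 164, - 803/5, - 152, - 144, - 92, - 787/11, - 397/9, 2/5,117/2, 269/4, 79,463,569 ] 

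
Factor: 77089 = 127^1*607^1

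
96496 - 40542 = 55954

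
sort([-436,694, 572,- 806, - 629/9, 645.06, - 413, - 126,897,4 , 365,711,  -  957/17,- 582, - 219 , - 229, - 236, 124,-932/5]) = [ - 806, - 582,-436 , - 413, - 236,  -  229 , - 219, - 932/5,  -  126, - 629/9, -957/17, 4,124,365, 572, 645.06,694,711,897 ] 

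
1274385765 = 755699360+518686405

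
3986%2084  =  1902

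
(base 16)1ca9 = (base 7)30251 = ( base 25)BIC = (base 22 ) f3b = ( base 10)7337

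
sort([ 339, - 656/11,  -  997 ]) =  [  -  997 , - 656/11,  339]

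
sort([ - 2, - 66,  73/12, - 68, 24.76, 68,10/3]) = [ - 68, - 66, - 2,10/3, 73/12, 24.76,  68 ]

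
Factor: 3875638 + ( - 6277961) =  - 7^2*11^1*4457^1 = -  2402323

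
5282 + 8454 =13736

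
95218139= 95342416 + -124277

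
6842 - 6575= 267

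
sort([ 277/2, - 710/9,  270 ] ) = [ - 710/9, 277/2,  270] 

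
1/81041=1/81041 = 0.00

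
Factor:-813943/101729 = -13^1*17^1*23^( -1)*29^1*127^1 * 4423^( - 1) 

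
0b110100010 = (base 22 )j0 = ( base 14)21c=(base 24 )HA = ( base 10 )418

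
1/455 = 1/455 =0.00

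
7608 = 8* 951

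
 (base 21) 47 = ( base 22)43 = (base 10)91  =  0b1011011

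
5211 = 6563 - 1352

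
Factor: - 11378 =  - 2^1 * 5689^1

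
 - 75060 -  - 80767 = 5707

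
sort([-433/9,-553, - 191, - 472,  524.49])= [-553, - 472, - 191, - 433/9,  524.49]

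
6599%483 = 320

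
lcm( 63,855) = 5985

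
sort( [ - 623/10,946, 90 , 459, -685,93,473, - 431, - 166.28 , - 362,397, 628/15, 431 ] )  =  [ -685, - 431 ,-362, - 166.28,- 623/10,628/15,90, 93,397,431,  459, 473,  946 ] 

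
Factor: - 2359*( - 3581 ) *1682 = 2^1*7^1*29^2* 337^1 * 3581^1 =14208827878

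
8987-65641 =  - 56654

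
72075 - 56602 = 15473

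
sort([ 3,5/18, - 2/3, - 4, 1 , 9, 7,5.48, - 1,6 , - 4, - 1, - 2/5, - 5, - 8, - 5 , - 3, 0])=[-8,-5, - 5, -4, - 4, - 3, - 1, - 1, - 2/3, - 2/5,0,5/18, 1, 3,5.48, 6, 7, 9] 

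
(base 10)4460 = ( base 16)116c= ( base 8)10554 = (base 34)3t6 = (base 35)3MF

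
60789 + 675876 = 736665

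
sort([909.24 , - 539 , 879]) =[ - 539, 879, 909.24]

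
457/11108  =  457/11108= 0.04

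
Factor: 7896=2^3* 3^1*7^1*47^1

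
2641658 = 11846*223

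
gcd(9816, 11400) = 24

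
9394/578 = 4697/289= 16.25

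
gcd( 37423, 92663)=1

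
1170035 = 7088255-5918220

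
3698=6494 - 2796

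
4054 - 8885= - 4831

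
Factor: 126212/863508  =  3^( - 1)*139^1* 317^(-1)  =  139/951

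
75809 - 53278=22531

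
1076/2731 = 1076/2731 = 0.39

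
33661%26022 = 7639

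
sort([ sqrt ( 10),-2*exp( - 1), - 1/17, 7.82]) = [- 2 * exp( -1 ), - 1/17,sqrt (10 ) , 7.82 ]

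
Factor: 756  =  2^2*3^3*7^1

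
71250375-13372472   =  57877903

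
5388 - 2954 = 2434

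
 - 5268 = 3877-9145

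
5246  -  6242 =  - 996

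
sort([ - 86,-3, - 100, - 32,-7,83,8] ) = [  -  100, - 86,-32,-7,-3, 8 , 83]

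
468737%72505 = 33707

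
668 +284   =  952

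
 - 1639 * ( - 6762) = 11082918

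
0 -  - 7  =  7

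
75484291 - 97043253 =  - 21558962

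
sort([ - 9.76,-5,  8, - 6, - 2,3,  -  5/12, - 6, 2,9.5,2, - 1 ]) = [ - 9.76, -6, - 6,  -  5, -2, - 1 , - 5/12  ,  2 , 2,3 , 8,9.5] 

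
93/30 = 3 + 1/10 = 3.10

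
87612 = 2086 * 42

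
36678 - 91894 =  - 55216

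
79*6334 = 500386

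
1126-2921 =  - 1795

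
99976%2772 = 184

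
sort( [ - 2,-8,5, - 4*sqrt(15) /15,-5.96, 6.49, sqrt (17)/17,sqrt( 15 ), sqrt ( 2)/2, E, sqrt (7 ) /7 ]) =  [  -  8 , - 5.96, -2,-4*sqrt( 15)/15, sqrt( 17)/17, sqrt(7)/7, sqrt(2)/2, E,sqrt( 15),5, 6.49 ]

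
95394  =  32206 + 63188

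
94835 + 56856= 151691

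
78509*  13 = 1020617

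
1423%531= 361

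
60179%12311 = 10935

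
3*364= 1092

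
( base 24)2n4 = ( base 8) 3254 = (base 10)1708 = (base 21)3I7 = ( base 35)1ds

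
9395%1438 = 767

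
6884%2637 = 1610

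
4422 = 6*737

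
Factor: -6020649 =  - 3^4*239^1 * 311^1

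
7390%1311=835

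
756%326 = 104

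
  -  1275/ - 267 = 425/89 =4.78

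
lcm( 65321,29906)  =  2482198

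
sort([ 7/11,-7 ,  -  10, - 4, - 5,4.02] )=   [ - 10, - 7, - 5, - 4, 7/11,4.02]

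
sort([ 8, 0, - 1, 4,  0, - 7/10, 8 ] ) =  [ - 1, - 7/10, 0, 0,4, 8, 8 ]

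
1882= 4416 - 2534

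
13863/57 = 243+4/19  =  243.21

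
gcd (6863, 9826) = 1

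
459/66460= 459/66460=0.01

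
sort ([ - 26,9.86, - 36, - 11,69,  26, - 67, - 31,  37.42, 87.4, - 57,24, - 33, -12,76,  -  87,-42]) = [ - 87,- 67, - 57, - 42, - 36, - 33, - 31 ,-26, - 12, - 11,9.86,24 , 26,  37.42,69 , 76, 87.4 ]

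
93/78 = 31/26 = 1.19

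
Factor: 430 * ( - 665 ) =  - 285950 = - 2^1 * 5^2*7^1*19^1*43^1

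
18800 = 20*940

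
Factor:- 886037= -29^1*30553^1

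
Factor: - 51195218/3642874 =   -  43^( - 1 )*42359^( - 1 ) * 25597609^1 = -  25597609/1821437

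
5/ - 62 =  - 1 + 57/62 = - 0.08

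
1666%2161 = 1666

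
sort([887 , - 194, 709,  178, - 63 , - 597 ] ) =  [ - 597 , - 194,-63, 178 , 709 , 887] 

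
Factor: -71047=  - 23^1*3089^1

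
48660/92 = 12165/23 = 528.91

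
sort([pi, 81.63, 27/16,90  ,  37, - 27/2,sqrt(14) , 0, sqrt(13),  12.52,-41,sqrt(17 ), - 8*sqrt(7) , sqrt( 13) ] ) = [ - 41, - 8*sqrt( 7 ), -27/2,0, 27/16,pi, sqrt(13 ), sqrt(  13), sqrt( 14),sqrt (17 ), 12.52,  37,81.63,  90 ]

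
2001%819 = 363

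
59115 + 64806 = 123921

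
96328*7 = 674296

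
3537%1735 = 67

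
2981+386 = 3367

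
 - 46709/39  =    -  1198 + 1/3= -  1197.67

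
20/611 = 20/611 = 0.03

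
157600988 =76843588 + 80757400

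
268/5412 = 67/1353 =0.05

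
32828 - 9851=22977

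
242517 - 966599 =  - 724082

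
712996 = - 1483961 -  - 2196957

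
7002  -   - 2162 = 9164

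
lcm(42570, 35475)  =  212850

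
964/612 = 1 + 88/153 = 1.58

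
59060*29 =1712740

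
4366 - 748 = 3618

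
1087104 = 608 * 1788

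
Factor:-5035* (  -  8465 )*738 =2^1*3^2 * 5^2*19^1 * 41^1 *53^1 * 1693^1 = 31454500950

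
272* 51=13872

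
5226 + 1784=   7010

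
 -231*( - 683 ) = 157773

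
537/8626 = 537/8626 = 0.06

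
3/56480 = 3/56480 = 0.00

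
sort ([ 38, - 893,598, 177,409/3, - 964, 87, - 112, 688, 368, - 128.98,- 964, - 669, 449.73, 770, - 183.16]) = [ - 964, - 964, - 893,-669 ,- 183.16, - 128.98, - 112,38, 87,409/3, 177, 368, 449.73, 598,688, 770 ]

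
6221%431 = 187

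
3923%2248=1675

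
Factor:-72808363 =-23^1*3165581^1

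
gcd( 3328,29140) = 4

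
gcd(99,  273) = 3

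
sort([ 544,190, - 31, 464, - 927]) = [ - 927, - 31,  190,464,544] 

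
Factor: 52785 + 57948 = 110733 = 3^1*7^1*5273^1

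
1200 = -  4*( - 300 )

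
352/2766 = 176/1383  =  0.13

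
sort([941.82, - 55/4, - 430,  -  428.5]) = [ - 430, - 428.5,-55/4,941.82 ] 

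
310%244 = 66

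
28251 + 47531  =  75782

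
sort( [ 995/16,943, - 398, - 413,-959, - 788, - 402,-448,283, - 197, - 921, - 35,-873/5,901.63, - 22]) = [- 959,-921, - 788 , - 448, - 413,- 402 ,-398, - 197, - 873/5, - 35, - 22, 995/16 , 283,901.63, 943]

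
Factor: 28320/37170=16/21 = 2^4*3^( -1 ) * 7^(  -  1)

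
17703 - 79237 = -61534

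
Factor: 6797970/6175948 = 2^(-1 )*3^2*5^1*101^( - 1 )*15287^(  -  1 )* 75533^1= 3398985/3087974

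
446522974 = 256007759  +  190515215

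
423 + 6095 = 6518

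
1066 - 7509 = -6443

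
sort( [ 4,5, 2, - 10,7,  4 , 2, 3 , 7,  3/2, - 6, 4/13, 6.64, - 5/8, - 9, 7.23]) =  [ - 10, - 9,  -  6, - 5/8 , 4/13, 3/2, 2,2,3, 4, 4, 5, 6.64, 7, 7, 7.23 ] 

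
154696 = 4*38674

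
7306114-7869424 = -563310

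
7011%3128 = 755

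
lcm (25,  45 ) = 225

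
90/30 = 3 = 3.00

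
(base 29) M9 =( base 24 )12n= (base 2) 1010000111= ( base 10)647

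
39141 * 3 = 117423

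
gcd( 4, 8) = 4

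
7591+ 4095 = 11686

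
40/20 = 2= 2.00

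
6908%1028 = 740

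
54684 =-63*(-868)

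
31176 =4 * 7794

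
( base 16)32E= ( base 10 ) 814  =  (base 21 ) 1HG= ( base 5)11224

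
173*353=61069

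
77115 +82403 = 159518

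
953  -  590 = 363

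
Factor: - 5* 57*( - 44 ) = 2^2 * 3^1*5^1*11^1*19^1 = 12540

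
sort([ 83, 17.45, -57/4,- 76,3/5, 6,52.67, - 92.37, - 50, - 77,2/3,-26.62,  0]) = [ - 92.37, -77, - 76, - 50,-26.62, - 57/4,0,3/5,  2/3, 6 , 17.45, 52.67,83]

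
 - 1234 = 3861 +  - 5095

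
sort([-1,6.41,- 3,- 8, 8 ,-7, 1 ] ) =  [ - 8, - 7, - 3 ,-1, 1,  6.41,8]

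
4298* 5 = 21490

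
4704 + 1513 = 6217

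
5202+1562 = 6764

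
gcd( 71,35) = 1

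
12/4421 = 12/4421 = 0.00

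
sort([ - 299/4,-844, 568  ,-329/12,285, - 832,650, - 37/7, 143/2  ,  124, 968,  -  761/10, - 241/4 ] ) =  [ - 844,-832, - 761/10, - 299/4,-241/4, - 329/12, -37/7,143/2, 124,285, 568, 650, 968]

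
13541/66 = 205+1/6 = 205.17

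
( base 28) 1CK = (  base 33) 11i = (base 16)474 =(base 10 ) 1140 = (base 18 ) 396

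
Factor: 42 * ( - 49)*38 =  - 78204 = - 2^2 * 3^1*7^3 * 19^1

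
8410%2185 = 1855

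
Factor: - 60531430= - 2^1*5^1*6053143^1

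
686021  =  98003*7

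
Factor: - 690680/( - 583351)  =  2^3 * 5^1 * 31^1*557^1*583351^( - 1 ) 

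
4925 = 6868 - 1943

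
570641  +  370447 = 941088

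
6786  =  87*78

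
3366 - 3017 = 349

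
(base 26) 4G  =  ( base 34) 3i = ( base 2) 1111000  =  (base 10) 120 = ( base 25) 4K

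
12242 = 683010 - 670768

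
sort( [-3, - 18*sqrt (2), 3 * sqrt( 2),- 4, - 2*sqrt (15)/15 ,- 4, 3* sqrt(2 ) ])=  [ -18 * sqrt( 2), - 4, - 4,-3, - 2*sqrt(15)/15 , 3 * sqrt( 2),3*sqrt( 2)]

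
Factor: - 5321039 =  -241^1*22079^1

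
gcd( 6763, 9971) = 1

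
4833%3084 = 1749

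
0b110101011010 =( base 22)718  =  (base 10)3418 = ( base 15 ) 102d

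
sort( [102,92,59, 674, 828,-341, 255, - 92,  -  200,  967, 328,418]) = [ - 341,  -  200, - 92,59,92,102,255 , 328,418, 674,  828 , 967]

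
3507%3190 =317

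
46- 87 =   -  41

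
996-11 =985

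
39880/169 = 235 + 165/169 = 235.98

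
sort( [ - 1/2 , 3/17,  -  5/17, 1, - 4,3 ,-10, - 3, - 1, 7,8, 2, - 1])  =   [-10, - 4,-3, - 1 , - 1, - 1/2,-5/17,  3/17,1, 2, 3,7,8]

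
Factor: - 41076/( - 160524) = 7^( - 2 )*13^( -1)*163^1 = 163/637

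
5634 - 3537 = 2097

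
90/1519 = 90/1519= 0.06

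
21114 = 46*459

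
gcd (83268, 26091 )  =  9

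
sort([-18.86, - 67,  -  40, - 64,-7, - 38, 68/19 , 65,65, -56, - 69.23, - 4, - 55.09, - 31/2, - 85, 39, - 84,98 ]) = [ - 85, - 84  , - 69.23, - 67, - 64, - 56, - 55.09, - 40, - 38,-18.86,-31/2,-7, - 4,68/19,39, 65, 65 , 98 ] 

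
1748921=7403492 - 5654571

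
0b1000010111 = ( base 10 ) 535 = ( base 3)201211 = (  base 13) 322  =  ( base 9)654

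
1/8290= 1/8290 = 0.00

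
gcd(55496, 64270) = 2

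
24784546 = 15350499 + 9434047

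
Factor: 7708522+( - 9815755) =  - 3^2 * 19^1 * 12323^1 = - 2107233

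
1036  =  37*28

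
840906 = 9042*93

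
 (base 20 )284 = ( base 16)3C4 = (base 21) 23j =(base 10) 964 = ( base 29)147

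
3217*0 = 0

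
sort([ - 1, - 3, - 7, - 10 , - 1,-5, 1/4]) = [-10, - 7, - 5  , - 3, - 1, - 1,  1/4 ]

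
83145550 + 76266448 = 159411998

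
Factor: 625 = 5^4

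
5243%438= 425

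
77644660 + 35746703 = 113391363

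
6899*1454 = 10031146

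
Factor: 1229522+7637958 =2^3*5^1*41^1 * 5407^1 = 8867480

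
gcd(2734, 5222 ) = 2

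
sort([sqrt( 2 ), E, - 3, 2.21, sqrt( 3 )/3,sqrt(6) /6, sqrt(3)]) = [ - 3,sqrt (6 )/6 , sqrt(3 ) /3, sqrt(2),sqrt(3 ),  2.21,E]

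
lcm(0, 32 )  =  0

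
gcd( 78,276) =6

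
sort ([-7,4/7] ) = [-7,4/7]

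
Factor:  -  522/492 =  - 2^(- 1) * 3^1*29^1*41^( - 1) = - 87/82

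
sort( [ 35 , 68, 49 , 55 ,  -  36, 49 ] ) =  [ - 36,35, 49, 49, 55, 68 ]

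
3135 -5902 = -2767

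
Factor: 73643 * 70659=5203540737 =3^3*2617^1 * 73643^1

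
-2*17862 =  - 35724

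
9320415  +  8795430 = 18115845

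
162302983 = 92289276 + 70013707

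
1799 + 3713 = 5512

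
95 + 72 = 167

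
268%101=66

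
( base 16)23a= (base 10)570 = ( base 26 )LO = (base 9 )703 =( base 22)13k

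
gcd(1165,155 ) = 5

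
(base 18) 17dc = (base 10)8346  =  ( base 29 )9qn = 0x209a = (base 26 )c90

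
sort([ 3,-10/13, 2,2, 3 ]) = [-10/13, 2  ,  2,3,3 ] 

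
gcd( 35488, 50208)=32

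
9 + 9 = 18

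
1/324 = 1/324 = 0.00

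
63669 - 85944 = -22275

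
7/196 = 1/28 = 0.04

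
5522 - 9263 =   -  3741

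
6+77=83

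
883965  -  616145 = 267820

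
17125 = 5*3425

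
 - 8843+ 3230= -5613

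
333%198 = 135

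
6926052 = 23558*294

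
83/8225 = 83/8225 = 0.01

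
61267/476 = 61267/476 = 128.71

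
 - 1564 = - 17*92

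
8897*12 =106764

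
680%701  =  680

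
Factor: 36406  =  2^1 * 109^1 * 167^1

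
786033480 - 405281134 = 380752346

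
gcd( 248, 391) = 1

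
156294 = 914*171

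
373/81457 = 373/81457 = 0.00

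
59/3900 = 59/3900= 0.02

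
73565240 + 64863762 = 138429002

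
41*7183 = 294503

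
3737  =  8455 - 4718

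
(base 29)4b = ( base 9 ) 151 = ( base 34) 3P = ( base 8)177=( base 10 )127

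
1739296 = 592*2938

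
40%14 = 12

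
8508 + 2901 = 11409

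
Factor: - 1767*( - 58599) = 3^3*17^1*19^1*31^1* 383^1 = 103544433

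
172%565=172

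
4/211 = 4/211 = 0.02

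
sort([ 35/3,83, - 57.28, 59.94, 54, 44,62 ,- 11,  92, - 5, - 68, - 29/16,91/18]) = [ - 68, - 57.28, - 11, - 5, - 29/16,91/18,35/3, 44, 54,59.94 , 62, 83, 92]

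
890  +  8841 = 9731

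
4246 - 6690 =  - 2444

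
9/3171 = 3/1057 = 0.00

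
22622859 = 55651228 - 33028369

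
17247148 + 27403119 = 44650267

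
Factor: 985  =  5^1*197^1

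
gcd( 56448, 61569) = 9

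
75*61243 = 4593225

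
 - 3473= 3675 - 7148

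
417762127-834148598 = -416386471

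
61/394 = 61/394 = 0.15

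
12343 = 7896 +4447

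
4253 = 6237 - 1984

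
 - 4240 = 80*( - 53)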